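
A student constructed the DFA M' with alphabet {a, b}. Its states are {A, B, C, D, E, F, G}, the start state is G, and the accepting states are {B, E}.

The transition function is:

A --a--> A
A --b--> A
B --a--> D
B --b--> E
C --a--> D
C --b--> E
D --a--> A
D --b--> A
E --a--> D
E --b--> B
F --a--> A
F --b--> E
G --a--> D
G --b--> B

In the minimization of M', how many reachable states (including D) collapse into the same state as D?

2

Reachable states from the start: {A,B,D,E,G}. Unreachable: {C,F} — drop them.
Start with accepting vs non-accepting: {B,E} | {A,D,G}.
On input b, block {A,D,G} splits into {A,D} and {G}.
Stable partition: {B,E} | {A,D} | {G} — 3 equivalence classes.
State D belongs to the block {A,D}, which has 2 states.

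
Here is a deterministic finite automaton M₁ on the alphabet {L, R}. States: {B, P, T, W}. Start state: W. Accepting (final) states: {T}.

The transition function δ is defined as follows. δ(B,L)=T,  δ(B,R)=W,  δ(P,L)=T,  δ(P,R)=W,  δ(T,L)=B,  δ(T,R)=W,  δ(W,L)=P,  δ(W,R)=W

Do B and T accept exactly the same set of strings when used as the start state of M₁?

No

Every state is reachable, so we keep all 4.
Start with accepting vs non-accepting: {T} | {B,P,W}.
Refine {B,P,W} on symbol L: members go to different blocks, giving {B,P} and {W}.
The partition is now stable with 3 blocks: {T} | {B,P} | {W}.
B and T end up in different blocks, so they are distinguishable. For instance, the string 'ε' is accepted from only T.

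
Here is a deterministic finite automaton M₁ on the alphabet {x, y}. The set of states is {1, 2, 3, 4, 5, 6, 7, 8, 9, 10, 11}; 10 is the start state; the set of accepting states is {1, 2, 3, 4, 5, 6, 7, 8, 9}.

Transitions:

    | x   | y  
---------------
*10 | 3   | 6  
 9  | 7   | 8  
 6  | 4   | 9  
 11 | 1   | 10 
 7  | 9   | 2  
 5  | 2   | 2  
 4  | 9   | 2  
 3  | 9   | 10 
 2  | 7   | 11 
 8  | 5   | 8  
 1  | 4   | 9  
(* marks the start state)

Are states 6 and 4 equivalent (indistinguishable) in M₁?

No

All states are reachable from the start state.
Initial partition by acceptance: {1,2,3,4,5,6,7,8,9} | {10,11}.
On input y, block {1,2,3,4,5,6,7,8,9} splits into {1,4,5,6,7,8,9} and {2,3}.
Refine {1,4,5,6,7,8,9} on symbol x: members go to different blocks, giving {1,4,6,7,8,9} and {5}.
Split {1,4,6,7,8,9} by δ(·,x) → {1,4,6,7,9} and {8}.
On input y, block {1,4,6,7,9} splits into {1,6} and {4,7} and {9}.
Refine {10,11} on symbol x: members go to different blocks, giving {10} and {11}.
On input x, block {2,3} splits into {2} and {3}.
Stable partition: {1,6} | {10} | {2} | {5} | {8} | {4,7} | {9} | {11} | {3} — 9 equivalence classes.
6 and 4 end up in different blocks, so they are distinguishable. For instance, the string 'yy' is accepted from only 6.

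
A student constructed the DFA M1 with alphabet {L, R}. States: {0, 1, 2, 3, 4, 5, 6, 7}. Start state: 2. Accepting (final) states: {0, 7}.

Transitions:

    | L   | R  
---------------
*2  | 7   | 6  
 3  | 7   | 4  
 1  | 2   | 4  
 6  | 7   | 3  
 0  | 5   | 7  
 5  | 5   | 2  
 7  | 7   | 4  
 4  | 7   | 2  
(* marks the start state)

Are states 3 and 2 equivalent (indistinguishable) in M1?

First remove the unreachable states {0,1,5}; 5 states remain.
P0 = {7} | {2,3,4,6}.
The partition is now stable with 2 blocks: {7} | {2,3,4,6}.
3 and 2 lie in the same block of the stable partition, so they are equivalent — no string distinguishes them.

Yes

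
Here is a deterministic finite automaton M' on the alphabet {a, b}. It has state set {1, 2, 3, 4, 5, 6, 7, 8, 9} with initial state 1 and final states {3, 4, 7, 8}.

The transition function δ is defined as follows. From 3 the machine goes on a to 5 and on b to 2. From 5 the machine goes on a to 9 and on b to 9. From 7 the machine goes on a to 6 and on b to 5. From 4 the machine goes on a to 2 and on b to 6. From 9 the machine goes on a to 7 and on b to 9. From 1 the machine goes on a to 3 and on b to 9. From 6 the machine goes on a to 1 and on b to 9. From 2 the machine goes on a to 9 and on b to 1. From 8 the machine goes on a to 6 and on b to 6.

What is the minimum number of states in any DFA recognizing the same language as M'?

States {4,8} cannot be reached from the start state, so discard them.
Start with accepting vs non-accepting: {3,7} | {1,2,5,6,9}.
Refine {1,2,5,6,9} on symbol a: members go to different blocks, giving {2,5,6} and {1,9}.
The partition is now stable with 3 blocks: {3,7} | {2,5,6} | {1,9}.

3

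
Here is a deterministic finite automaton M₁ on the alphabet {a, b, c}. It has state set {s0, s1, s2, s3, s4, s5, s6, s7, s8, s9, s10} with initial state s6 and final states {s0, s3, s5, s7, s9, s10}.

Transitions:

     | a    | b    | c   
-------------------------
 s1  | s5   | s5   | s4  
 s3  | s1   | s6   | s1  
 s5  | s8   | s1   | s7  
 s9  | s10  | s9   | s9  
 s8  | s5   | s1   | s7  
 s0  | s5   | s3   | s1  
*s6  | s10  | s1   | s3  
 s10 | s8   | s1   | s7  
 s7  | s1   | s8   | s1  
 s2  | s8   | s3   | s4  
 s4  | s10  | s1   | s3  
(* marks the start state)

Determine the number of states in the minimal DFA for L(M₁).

4

Reachable states from the start: {s1,s3,s4,s5,s6,s7,s8,s10}. Unreachable: {s0,s2,s9} — drop them.
Initial partition by acceptance: {s3,s5,s7,s10} | {s1,s4,s6,s8}.
Split {s3,s5,s7,s10} by δ(·,c) → {s3,s7} and {s5,s10}.
Refine {s1,s4,s6,s8} on symbol b: members go to different blocks, giving {s4,s6,s8} and {s1}.
The partition is now stable with 4 blocks: {s3,s7} | {s4,s6,s8} | {s5,s10} | {s1}.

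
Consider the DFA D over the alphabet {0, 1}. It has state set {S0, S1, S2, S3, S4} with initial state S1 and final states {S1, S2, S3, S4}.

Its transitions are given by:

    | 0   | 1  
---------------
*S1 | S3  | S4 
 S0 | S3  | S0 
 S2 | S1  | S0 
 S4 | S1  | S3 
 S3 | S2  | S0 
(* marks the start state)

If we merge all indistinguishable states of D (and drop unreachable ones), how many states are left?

5

Every state is reachable, so we keep all 5.
Start with accepting vs non-accepting: {S1,S2,S3,S4} | {S0}.
Refine {S1,S2,S3,S4} on symbol 1: members go to different blocks, giving {S1,S4} and {S2,S3}.
Split {S1,S4} by δ(·,0) → {S1} and {S4}.
Refine {S2,S3} on symbol 0: members go to different blocks, giving {S2} and {S3}.
The partition is now stable with 5 blocks: {S1} | {S0} | {S2} | {S4} | {S3}.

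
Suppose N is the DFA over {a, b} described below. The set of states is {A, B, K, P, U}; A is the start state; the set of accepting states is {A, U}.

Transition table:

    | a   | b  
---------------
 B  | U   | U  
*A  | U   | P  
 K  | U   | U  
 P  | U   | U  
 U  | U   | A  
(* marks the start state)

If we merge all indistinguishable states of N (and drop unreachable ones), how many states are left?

Reachable states from the start: {A,P,U}. Unreachable: {B,K} — drop them.
Start with accepting vs non-accepting: {A,U} | {P}.
Refine {A,U} on symbol b: members go to different blocks, giving {U} and {A}.
The partition is now stable with 3 blocks: {U} | {P} | {A}.

3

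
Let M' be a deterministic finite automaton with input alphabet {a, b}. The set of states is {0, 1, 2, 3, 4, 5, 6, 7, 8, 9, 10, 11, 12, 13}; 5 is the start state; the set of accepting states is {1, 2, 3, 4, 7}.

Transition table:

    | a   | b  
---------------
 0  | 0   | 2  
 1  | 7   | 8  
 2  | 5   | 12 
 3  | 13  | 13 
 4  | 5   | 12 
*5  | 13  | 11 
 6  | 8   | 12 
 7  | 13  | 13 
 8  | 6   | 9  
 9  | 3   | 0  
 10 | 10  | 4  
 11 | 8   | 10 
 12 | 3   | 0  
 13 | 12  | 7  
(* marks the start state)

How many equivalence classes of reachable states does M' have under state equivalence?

First remove the unreachable states {1}; 13 states remain.
Start with accepting vs non-accepting: {2,3,4,7} | {0,5,6,8,9,10,11,12,13}.
On input a, block {0,5,6,8,9,10,11,12,13} splits into {0,5,6,8,10,11,13} and {9,12}.
Split {2,3,4,7} by δ(·,b) → {2,4} and {3,7}.
Refine {0,5,6,8,10,11,13} on symbol a: members go to different blocks, giving {0,5,6,8,10,11} and {13}.
Refine {0,5,6,8,10,11} on symbol a: members go to different blocks, giving {0,6,8,10,11} and {5}.
Split {0,6,8,10,11} by δ(·,b) → {0,10} and {6,8} and {11}.
No further refinement is possible. Final partition (8 blocks): {2,4} | {0,10} | {9,12} | {3,7} | {13} | {5} | {6,8} | {11}.

8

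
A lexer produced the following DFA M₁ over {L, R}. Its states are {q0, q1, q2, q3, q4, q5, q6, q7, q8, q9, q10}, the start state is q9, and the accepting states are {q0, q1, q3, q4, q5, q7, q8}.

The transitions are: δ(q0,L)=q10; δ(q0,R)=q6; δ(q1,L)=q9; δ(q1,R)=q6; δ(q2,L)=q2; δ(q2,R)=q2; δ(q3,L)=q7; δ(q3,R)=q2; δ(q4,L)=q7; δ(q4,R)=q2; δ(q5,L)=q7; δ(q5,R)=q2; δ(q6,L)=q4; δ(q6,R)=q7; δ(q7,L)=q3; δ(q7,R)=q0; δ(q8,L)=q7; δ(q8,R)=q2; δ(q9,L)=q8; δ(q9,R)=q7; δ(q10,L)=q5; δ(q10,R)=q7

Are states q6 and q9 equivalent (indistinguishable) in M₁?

Yes

First remove the unreachable states {q1}; 10 states remain.
Start with accepting vs non-accepting: {q0,q3,q4,q5,q7,q8} | {q2,q6,q9,q10}.
On input L, block {q0,q3,q4,q5,q7,q8} splits into {q3,q4,q5,q7,q8} and {q0}.
On input R, block {q3,q4,q5,q7,q8} splits into {q3,q4,q5,q8} and {q7}.
On input L, block {q2,q6,q9,q10} splits into {q6,q9,q10} and {q2}.
No further refinement is possible. Final partition (5 blocks): {q3,q4,q5,q8} | {q6,q9,q10} | {q0} | {q7} | {q2}.
q6 and q9 lie in the same block of the stable partition, so they are equivalent — no string distinguishes them.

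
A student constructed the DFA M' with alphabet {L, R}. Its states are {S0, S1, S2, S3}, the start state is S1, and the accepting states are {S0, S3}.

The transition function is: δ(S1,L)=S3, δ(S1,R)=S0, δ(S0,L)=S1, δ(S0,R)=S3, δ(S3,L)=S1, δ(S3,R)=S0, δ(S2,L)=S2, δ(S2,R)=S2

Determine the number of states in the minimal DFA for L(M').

Reachable states from the start: {S0,S1,S3}. Unreachable: {S2} — drop them.
P0 = {S0,S3} | {S1}.
Stable partition: {S0,S3} | {S1} — 2 equivalence classes.

2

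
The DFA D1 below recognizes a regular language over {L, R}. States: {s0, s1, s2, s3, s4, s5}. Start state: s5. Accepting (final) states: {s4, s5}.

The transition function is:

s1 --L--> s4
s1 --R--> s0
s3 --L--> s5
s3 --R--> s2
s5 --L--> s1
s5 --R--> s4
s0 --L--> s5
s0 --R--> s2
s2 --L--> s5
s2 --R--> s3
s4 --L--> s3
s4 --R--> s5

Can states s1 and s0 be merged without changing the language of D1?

Yes

All states are reachable from the start state.
Start with accepting vs non-accepting: {s4,s5} | {s0,s1,s2,s3}.
No further refinement is possible. Final partition (2 blocks): {s4,s5} | {s0,s1,s2,s3}.
s1 and s0 lie in the same block of the stable partition, so they are equivalent — no string distinguishes them.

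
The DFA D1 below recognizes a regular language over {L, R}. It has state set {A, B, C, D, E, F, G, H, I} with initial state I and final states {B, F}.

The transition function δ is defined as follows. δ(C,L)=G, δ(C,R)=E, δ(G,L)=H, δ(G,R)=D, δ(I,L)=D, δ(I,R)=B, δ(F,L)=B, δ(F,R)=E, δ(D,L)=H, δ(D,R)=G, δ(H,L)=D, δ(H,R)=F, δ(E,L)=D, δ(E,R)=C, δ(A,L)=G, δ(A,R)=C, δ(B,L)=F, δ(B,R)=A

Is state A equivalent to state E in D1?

Every state is reachable, so we keep all 9.
Initial partition by acceptance: {B,F} | {A,C,D,E,G,H,I}.
On input R, block {A,C,D,E,G,H,I} splits into {A,C,D,E,G} and {H,I}.
Split {A,C,D,E,G} by δ(·,L) → {A,C,E} and {D,G}.
Stable partition: {B,F} | {A,C,E} | {H,I} | {D,G} — 4 equivalence classes.
A and E lie in the same block of the stable partition, so they are equivalent — no string distinguishes them.

Yes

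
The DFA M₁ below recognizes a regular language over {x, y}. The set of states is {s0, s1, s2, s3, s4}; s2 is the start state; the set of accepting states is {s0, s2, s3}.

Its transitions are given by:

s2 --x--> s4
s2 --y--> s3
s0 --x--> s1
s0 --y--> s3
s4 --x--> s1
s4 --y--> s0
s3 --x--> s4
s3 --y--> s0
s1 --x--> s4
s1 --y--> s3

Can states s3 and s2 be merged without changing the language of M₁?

Every state is reachable, so we keep all 5.
Start with accepting vs non-accepting: {s0,s2,s3} | {s1,s4}.
The partition is now stable with 2 blocks: {s0,s2,s3} | {s1,s4}.
s3 and s2 lie in the same block of the stable partition, so they are equivalent — no string distinguishes them.

Yes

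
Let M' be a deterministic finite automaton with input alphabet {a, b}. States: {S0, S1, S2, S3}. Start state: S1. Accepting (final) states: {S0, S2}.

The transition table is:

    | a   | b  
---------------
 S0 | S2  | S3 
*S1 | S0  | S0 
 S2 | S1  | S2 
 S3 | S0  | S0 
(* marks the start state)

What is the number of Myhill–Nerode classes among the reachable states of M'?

3

Every state is reachable, so we keep all 4.
P0 = {S0,S2} | {S1,S3}.
Refine {S0,S2} on symbol a: members go to different blocks, giving {S0} and {S2}.
Stable partition: {S0} | {S1,S3} | {S2} — 3 equivalence classes.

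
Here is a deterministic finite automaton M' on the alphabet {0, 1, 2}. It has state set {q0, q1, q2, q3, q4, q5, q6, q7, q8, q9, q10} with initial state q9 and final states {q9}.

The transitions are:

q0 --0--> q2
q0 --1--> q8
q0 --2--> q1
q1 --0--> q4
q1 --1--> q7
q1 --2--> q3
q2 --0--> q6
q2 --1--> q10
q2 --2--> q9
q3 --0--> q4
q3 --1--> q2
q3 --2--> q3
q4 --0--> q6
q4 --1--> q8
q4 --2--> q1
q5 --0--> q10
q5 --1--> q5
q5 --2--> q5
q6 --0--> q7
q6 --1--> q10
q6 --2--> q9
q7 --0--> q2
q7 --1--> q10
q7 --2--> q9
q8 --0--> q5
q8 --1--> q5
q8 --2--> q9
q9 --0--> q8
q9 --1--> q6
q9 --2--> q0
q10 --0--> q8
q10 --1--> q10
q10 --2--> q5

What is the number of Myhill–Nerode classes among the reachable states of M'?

7

All states are reachable from the start state.
Initial partition by acceptance: {q9} | {q0,q1,q2,q3,q4,q5,q6,q7,q8,q10}.
Refine {q0,q1,q2,q3,q4,q5,q6,q7,q8,q10} on symbol 2: members go to different blocks, giving {q0,q1,q3,q4,q5,q10} and {q2,q6,q7,q8}.
On input 0, block {q0,q1,q3,q4,q5,q10} splits into {q0,q4,q10} and {q1,q3,q5}.
Refine {q0,q4,q10} on symbol 1: members go to different blocks, giving {q0,q4} and {q10}.
Split {q2,q6,q7,q8} by δ(·,0) → {q2,q6,q7} and {q8}.
Split {q1,q3,q5} by δ(·,0) → {q1,q3} and {q5}.
The partition is now stable with 7 blocks: {q9} | {q0,q4} | {q2,q6,q7} | {q1,q3} | {q10} | {q8} | {q5}.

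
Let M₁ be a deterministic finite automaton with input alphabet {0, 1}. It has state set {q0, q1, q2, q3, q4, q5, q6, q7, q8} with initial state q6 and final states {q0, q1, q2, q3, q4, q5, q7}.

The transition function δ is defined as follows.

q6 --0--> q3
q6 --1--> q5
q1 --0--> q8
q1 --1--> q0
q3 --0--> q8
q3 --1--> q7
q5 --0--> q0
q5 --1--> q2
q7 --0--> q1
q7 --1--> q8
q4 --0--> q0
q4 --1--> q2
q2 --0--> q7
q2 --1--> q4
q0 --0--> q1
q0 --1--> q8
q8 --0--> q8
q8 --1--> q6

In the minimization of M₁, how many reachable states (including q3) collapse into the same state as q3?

Every state is reachable, so we keep all 9.
Start with accepting vs non-accepting: {q0,q1,q2,q3,q4,q5,q7} | {q6,q8}.
Refine {q0,q1,q2,q3,q4,q5,q7} on symbol 0: members go to different blocks, giving {q0,q2,q4,q5,q7} and {q1,q3}.
Refine {q0,q2,q4,q5,q7} on symbol 0: members go to different blocks, giving {q2,q4,q5} and {q0,q7}.
On input 0, block {q6,q8} splits into {q6} and {q8}.
No further refinement is possible. Final partition (5 blocks): {q2,q4,q5} | {q6} | {q1,q3} | {q0,q7} | {q8}.
State q3 belongs to the block {q1,q3}, which has 2 states.

2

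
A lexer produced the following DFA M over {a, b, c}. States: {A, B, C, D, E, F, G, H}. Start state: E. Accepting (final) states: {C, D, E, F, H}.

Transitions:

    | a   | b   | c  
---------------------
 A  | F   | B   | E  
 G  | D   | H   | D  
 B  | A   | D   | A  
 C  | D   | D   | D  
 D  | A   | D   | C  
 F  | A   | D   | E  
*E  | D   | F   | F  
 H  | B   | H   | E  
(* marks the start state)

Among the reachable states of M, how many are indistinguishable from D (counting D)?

2

States {G,H} cannot be reached from the start state, so discard them.
P0 = {C,D,E,F} | {A,B}.
Refine {C,D,E,F} on symbol a: members go to different blocks, giving {C,E} and {D,F}.
Split {A,B} by δ(·,a) → {A} and {B}.
The partition is now stable with 4 blocks: {C,E} | {A} | {D,F} | {B}.
The equivalence class containing D is {D,F}, of size 2.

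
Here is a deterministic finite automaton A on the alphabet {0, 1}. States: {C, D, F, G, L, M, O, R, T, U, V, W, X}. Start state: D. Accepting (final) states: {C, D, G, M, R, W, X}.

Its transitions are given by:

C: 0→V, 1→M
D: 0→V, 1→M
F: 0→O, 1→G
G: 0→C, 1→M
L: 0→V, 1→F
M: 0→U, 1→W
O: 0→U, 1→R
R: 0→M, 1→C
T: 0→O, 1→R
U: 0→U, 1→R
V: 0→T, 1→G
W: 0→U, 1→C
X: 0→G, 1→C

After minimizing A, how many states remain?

3

Reachable states from the start: {C,D,G,M,O,R,T,U,V,W}. Unreachable: {F,L,X} — drop them.
Initial partition by acceptance: {C,D,G,M,R,W} | {O,T,U,V}.
On input 0, block {C,D,G,M,R,W} splits into {C,D,M,W} and {G,R}.
Stable partition: {C,D,M,W} | {O,T,U,V} | {G,R} — 3 equivalence classes.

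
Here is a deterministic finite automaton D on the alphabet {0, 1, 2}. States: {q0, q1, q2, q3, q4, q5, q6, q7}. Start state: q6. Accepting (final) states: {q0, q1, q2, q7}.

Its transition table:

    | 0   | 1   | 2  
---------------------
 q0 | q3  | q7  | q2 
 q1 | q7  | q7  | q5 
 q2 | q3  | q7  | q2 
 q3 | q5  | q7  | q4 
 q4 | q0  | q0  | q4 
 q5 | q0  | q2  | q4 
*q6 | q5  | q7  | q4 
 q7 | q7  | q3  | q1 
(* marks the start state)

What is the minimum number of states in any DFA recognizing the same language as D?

All states are reachable from the start state.
P0 = {q0,q1,q2,q7} | {q3,q4,q5,q6}.
Refine {q0,q1,q2,q7} on symbol 0: members go to different blocks, giving {q0,q2} and {q1,q7}.
Split {q3,q4,q5,q6} by δ(·,0) → {q3,q6} and {q4,q5}.
Refine {q1,q7} on symbol 1: members go to different blocks, giving {q1} and {q7}.
No further refinement is possible. Final partition (5 blocks): {q0,q2} | {q3,q6} | {q1} | {q4,q5} | {q7}.

5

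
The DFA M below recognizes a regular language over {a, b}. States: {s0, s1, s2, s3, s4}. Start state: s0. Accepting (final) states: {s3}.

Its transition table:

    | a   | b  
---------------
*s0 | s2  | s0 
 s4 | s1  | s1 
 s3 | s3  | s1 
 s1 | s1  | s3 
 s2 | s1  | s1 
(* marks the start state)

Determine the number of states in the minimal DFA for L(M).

4

States {s4} cannot be reached from the start state, so discard them.
Initial partition by acceptance: {s3} | {s0,s1,s2}.
On input b, block {s0,s1,s2} splits into {s0,s2} and {s1}.
Refine {s0,s2} on symbol a: members go to different blocks, giving {s0} and {s2}.
Stable partition: {s3} | {s0} | {s1} | {s2} — 4 equivalence classes.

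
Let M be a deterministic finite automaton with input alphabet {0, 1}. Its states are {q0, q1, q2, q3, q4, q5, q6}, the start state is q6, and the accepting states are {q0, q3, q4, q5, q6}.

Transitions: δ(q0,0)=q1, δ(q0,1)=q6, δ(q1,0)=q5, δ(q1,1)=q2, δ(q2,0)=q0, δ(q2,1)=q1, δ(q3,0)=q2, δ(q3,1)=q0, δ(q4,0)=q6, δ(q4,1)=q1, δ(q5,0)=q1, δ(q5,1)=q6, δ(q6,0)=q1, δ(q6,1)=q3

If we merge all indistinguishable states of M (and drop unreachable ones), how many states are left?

First remove the unreachable states {q4}; 6 states remain.
Start with accepting vs non-accepting: {q0,q3,q5,q6} | {q1,q2}.
The partition is now stable with 2 blocks: {q0,q3,q5,q6} | {q1,q2}.

2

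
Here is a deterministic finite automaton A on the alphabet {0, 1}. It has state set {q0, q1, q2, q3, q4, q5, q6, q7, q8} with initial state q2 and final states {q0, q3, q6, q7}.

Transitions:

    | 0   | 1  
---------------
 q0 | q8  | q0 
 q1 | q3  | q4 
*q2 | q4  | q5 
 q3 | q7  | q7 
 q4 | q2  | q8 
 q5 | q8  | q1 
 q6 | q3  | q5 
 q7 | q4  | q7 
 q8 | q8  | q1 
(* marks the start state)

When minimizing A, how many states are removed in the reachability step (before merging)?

No path from q2 leads to q0, q6; the other 7 states are all reachable.

2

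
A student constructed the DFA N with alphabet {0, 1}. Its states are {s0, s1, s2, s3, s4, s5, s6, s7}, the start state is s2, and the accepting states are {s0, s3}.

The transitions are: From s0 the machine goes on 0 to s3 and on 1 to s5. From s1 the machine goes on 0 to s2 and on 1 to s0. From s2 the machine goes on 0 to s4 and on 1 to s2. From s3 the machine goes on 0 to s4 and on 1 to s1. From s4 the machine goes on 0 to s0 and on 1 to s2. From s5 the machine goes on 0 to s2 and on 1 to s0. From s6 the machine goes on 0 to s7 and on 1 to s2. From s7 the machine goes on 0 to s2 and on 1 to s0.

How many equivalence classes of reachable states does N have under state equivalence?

First remove the unreachable states {s6,s7}; 6 states remain.
P0 = {s0,s3} | {s1,s2,s4,s5}.
On input 0, block {s0,s3} splits into {s0} and {s3}.
On input 0, block {s1,s2,s4,s5} splits into {s1,s2,s5} and {s4}.
Refine {s1,s2,s5} on symbol 0: members go to different blocks, giving {s1,s5} and {s2}.
The partition is now stable with 5 blocks: {s0} | {s1,s5} | {s3} | {s4} | {s2}.

5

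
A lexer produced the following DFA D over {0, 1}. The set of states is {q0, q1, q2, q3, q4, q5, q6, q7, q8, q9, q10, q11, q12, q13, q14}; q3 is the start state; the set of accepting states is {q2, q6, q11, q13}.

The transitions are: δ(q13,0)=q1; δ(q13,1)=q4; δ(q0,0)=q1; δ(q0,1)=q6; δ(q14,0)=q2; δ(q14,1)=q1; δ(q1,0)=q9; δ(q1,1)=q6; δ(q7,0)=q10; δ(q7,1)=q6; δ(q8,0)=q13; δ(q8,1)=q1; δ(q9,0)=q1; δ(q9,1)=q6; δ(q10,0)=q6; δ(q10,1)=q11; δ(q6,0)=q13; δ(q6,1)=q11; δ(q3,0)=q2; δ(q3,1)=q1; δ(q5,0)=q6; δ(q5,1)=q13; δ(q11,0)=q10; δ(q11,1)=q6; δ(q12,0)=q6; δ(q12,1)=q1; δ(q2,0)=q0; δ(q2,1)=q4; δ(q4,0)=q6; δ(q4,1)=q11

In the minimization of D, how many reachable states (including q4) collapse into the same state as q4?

2

Reachable states from the start: {q0,q1,q2,q3,q4,q6,q9,q10,q11,q13}. Unreachable: {q5,q7,q8,q12,q14} — drop them.
Start with accepting vs non-accepting: {q2,q6,q11,q13} | {q0,q1,q3,q4,q9,q10}.
Refine {q2,q6,q11,q13} on symbol 0: members go to different blocks, giving {q2,q11,q13} and {q6}.
Split {q2,q11,q13} by δ(·,1) → {q2,q13} and {q11}.
Split {q0,q1,q3,q4,q9,q10} by δ(·,0) → {q0,q1,q9} and {q4,q10} and {q3}.
No further refinement is possible. Final partition (6 blocks): {q2,q13} | {q0,q1,q9} | {q6} | {q11} | {q4,q10} | {q3}.
State q4 belongs to the block {q4,q10}, which has 2 states.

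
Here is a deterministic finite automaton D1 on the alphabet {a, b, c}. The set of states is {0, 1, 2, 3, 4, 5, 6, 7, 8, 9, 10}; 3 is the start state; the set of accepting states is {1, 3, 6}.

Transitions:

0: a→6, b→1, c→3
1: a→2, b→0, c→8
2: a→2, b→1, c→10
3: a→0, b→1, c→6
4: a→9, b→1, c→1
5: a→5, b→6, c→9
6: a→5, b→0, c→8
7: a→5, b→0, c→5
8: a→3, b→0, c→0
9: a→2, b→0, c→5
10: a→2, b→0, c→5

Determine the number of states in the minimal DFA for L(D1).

Reachable states from the start: {0,1,2,3,5,6,8,9,10}. Unreachable: {4,7} — drop them.
Initial partition by acceptance: {1,3,6} | {0,2,5,8,9,10}.
Refine {1,3,6} on symbol b: members go to different blocks, giving {1,6} and {3}.
Split {0,2,5,8,9,10} by δ(·,a) → {2,5,9,10} and {0} and {8}.
On input b, block {2,5,9,10} splits into {2,5} and {9,10}.
Stable partition: {1,6} | {2,5} | {3} | {0} | {8} | {9,10} — 6 equivalence classes.

6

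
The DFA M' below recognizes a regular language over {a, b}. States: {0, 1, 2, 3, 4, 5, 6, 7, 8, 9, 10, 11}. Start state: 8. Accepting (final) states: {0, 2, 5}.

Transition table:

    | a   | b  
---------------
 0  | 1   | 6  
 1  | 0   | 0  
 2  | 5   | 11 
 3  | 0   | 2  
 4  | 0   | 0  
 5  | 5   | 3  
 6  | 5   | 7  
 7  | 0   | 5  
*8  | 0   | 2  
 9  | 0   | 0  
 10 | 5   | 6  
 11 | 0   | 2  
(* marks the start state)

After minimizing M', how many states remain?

5

Reachable states from the start: {0,1,2,3,5,6,7,8,11}. Unreachable: {4,9,10} — drop them.
P0 = {0,2,5} | {1,3,6,7,8,11}.
On input a, block {0,2,5} splits into {2,5} and {0}.
Split {1,3,6,7,8,11} by δ(·,a) → {1,3,7,8,11} and {6}.
Refine {1,3,7,8,11} on symbol b: members go to different blocks, giving {3,7,8,11} and {1}.
The partition is now stable with 5 blocks: {2,5} | {3,7,8,11} | {0} | {6} | {1}.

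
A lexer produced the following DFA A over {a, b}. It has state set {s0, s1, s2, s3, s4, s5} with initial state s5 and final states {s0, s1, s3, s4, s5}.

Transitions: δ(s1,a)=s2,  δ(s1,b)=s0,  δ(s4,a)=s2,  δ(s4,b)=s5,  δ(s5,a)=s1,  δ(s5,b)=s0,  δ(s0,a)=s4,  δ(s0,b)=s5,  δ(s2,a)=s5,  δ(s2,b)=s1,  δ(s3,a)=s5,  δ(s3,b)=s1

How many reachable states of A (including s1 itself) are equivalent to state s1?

Reachable states from the start: {s0,s1,s2,s4,s5}. Unreachable: {s3} — drop them.
Initial partition by acceptance: {s0,s1,s4,s5} | {s2}.
Split {s0,s1,s4,s5} by δ(·,a) → {s0,s5} and {s1,s4}.
The partition is now stable with 3 blocks: {s0,s5} | {s2} | {s1,s4}.
State s1 belongs to the block {s1,s4}, which has 2 states.

2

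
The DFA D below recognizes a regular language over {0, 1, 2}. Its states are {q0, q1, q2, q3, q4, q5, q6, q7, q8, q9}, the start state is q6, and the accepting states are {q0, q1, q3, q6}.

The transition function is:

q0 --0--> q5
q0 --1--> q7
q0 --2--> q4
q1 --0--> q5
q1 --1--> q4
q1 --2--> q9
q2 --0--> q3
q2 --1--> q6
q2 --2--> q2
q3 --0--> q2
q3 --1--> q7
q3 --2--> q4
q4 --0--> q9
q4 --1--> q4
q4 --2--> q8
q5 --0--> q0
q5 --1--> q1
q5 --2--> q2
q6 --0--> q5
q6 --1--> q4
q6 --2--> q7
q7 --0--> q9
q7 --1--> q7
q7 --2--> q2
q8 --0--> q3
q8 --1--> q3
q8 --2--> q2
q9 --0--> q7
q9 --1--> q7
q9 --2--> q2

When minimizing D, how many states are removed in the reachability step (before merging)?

Every one of the 10 states is reachable from q6.

0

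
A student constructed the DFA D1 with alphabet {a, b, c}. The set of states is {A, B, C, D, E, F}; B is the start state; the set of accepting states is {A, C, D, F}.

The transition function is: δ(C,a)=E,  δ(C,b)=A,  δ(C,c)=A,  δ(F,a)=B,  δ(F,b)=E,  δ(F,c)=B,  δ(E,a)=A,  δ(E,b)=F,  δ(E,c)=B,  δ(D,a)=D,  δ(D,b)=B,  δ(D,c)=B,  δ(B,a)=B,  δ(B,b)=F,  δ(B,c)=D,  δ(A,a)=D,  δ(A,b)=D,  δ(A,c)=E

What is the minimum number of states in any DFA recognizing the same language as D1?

5

First remove the unreachable states {C}; 5 states remain.
P0 = {A,D,F} | {B,E}.
On input a, block {A,D,F} splits into {A,D} and {F}.
Split {A,D} by δ(·,b) → {A} and {D}.
On input a, block {B,E} splits into {B} and {E}.
Stable partition: {A} | {B} | {F} | {D} | {E} — 5 equivalence classes.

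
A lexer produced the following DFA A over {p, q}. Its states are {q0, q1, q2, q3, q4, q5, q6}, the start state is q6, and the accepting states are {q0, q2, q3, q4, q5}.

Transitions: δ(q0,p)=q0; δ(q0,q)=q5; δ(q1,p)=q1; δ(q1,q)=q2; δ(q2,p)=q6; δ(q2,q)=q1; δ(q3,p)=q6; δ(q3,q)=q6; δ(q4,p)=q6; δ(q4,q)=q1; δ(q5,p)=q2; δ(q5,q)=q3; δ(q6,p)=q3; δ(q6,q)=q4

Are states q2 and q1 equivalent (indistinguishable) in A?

States {q0,q5} cannot be reached from the start state, so discard them.
Start with accepting vs non-accepting: {q2,q3,q4} | {q1,q6}.
Refine {q1,q6} on symbol p: members go to different blocks, giving {q1} and {q6}.
On input q, block {q2,q3,q4} splits into {q2,q4} and {q3}.
No further refinement is possible. Final partition (4 blocks): {q2,q4} | {q1} | {q6} | {q3}.
q2 and q1 end up in different blocks, so they are distinguishable. For instance, the string 'ε' is accepted from only q2.

No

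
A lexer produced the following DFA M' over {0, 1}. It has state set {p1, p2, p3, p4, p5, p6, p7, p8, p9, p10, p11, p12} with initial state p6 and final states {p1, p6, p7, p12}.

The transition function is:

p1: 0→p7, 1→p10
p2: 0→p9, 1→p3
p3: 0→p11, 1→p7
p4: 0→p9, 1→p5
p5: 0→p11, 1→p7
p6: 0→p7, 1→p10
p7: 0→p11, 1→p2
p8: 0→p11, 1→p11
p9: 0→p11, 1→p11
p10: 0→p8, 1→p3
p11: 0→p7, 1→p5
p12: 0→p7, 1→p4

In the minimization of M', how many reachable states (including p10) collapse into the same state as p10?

2

Reachable states from the start: {p2,p3,p5,p6,p7,p8,p9,p10,p11}. Unreachable: {p1,p4,p12} — drop them.
Start with accepting vs non-accepting: {p6,p7} | {p2,p3,p5,p8,p9,p10,p11}.
Refine {p6,p7} on symbol 0: members go to different blocks, giving {p6} and {p7}.
On input 0, block {p2,p3,p5,p8,p9,p10,p11} splits into {p2,p3,p5,p8,p9,p10} and {p11}.
Refine {p2,p3,p5,p8,p9,p10} on symbol 0: members go to different blocks, giving {p3,p5,p8,p9} and {p2,p10}.
Split {p3,p5,p8,p9} by δ(·,1) → {p3,p5} and {p8,p9}.
No further refinement is possible. Final partition (6 blocks): {p6} | {p3,p5} | {p7} | {p11} | {p2,p10} | {p8,p9}.
The equivalence class containing p10 is {p2,p10}, of size 2.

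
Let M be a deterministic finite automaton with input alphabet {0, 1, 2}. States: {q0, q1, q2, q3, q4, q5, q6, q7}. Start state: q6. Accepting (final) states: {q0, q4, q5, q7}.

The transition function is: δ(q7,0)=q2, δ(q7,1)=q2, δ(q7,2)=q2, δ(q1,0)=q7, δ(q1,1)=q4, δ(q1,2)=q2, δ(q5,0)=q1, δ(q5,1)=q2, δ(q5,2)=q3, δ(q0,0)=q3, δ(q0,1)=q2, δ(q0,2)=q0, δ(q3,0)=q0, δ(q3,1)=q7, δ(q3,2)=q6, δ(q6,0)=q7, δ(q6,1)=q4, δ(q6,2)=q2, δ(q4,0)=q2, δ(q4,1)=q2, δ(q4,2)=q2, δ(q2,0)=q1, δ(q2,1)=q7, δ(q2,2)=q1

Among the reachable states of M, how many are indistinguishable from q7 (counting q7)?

States {q0,q3,q5} cannot be reached from the start state, so discard them.
Start with accepting vs non-accepting: {q4,q7} | {q1,q2,q6}.
On input 0, block {q1,q2,q6} splits into {q1,q6} and {q2}.
The partition is now stable with 3 blocks: {q4,q7} | {q1,q6} | {q2}.
The equivalence class containing q7 is {q4,q7}, of size 2.

2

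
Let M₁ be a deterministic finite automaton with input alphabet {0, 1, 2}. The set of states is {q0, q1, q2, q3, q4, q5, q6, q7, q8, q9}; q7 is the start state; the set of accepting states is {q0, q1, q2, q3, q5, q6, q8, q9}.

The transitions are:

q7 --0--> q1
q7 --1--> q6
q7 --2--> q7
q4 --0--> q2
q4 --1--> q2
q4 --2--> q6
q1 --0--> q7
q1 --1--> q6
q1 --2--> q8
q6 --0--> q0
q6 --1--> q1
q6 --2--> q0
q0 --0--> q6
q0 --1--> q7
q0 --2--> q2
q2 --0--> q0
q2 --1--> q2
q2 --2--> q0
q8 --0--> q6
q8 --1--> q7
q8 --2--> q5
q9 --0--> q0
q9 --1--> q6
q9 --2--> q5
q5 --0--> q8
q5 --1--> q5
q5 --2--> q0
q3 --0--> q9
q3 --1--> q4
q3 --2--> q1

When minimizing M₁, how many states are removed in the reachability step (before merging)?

3

Starting at q7 and following transitions, the reachable set is {q0, q1, q2, q5, q6, q7, q8}. That leaves q3, q4, q9 unreachable — 3 in total.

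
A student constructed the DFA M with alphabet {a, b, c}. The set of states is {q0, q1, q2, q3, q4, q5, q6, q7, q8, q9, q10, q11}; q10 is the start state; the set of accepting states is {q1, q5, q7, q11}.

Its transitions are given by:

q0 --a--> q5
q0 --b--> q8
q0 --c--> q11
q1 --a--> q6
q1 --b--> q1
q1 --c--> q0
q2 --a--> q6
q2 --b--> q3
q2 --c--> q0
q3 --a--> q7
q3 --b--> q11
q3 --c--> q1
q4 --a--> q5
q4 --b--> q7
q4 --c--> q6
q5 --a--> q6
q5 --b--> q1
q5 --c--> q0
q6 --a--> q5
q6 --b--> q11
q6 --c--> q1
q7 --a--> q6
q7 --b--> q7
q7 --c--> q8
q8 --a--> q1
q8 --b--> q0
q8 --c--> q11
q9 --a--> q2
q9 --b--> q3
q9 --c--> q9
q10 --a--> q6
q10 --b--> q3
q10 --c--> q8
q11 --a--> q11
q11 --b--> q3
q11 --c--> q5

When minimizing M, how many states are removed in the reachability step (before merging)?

3

BFS from q10 reaches {q0, q1, q3, q5, q6, q7, q8, q10, q11}; the 3 state(s) q2, q4, q9 are never visited.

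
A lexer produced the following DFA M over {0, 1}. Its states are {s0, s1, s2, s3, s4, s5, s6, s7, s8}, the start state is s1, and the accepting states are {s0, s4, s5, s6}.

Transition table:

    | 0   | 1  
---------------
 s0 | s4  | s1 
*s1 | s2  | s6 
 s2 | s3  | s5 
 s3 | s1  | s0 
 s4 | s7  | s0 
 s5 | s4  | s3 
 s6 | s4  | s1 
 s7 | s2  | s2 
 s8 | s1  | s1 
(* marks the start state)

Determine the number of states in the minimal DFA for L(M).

4

Reachable states from the start: {s0,s1,s2,s3,s4,s5,s6,s7}. Unreachable: {s8} — drop them.
Start with accepting vs non-accepting: {s0,s4,s5,s6} | {s1,s2,s3,s7}.
On input 0, block {s0,s4,s5,s6} splits into {s0,s5,s6} and {s4}.
Split {s1,s2,s3,s7} by δ(·,1) → {s1,s2,s3} and {s7}.
The partition is now stable with 4 blocks: {s0,s5,s6} | {s1,s2,s3} | {s4} | {s7}.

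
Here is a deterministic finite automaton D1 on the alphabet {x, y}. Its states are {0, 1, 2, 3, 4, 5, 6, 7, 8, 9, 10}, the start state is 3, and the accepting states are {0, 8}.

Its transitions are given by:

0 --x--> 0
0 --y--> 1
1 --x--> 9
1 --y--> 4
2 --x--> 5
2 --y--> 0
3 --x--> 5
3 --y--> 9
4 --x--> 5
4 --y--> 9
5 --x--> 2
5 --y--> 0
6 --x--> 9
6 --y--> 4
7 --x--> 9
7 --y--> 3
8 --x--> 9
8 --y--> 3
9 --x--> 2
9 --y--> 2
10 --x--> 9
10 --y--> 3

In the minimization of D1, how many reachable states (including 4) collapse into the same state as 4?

Reachable states from the start: {0,1,2,3,4,5,9}. Unreachable: {6,7,8,10} — drop them.
Initial partition by acceptance: {0} | {1,2,3,4,5,9}.
Refine {1,2,3,4,5,9} on symbol y: members go to different blocks, giving {1,3,4,9} and {2,5}.
On input x, block {1,3,4,9} splits into {3,4,9} and {1}.
On input y, block {3,4,9} splits into {3,4} and {9}.
Stable partition: {0} | {3,4} | {2,5} | {1} | {9} — 5 equivalence classes.
State 4 belongs to the block {3,4}, which has 2 states.

2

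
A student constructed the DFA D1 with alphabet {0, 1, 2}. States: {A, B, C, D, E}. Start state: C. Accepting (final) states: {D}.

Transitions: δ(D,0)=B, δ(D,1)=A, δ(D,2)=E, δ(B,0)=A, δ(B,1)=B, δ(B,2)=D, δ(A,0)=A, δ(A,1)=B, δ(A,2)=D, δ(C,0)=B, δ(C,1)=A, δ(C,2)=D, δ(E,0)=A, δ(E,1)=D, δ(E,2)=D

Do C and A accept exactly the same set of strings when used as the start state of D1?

Every state is reachable, so we keep all 5.
P0 = {D} | {A,B,C,E}.
On input 1, block {A,B,C,E} splits into {A,B,C} and {E}.
Stable partition: {D} | {A,B,C} | {E} — 3 equivalence classes.
C and A lie in the same block of the stable partition, so they are equivalent — no string distinguishes them.

Yes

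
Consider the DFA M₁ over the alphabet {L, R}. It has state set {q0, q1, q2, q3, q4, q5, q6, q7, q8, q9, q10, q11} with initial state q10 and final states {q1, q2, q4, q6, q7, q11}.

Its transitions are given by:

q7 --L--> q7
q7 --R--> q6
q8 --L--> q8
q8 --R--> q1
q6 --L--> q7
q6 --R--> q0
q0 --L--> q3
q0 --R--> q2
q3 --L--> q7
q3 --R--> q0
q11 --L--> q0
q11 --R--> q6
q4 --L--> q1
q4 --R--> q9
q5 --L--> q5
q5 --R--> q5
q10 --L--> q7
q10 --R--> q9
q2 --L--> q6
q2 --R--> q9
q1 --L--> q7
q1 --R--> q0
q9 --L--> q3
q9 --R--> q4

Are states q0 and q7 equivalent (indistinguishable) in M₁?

No

Reachable states from the start: {q0,q1,q2,q3,q4,q6,q7,q9,q10}. Unreachable: {q5,q8,q11} — drop them.
Initial partition by acceptance: {q1,q2,q4,q6,q7} | {q0,q3,q9,q10}.
Split {q1,q2,q4,q6,q7} by δ(·,R) → {q1,q2,q4,q6} and {q7}.
On input L, block {q1,q2,q4,q6} splits into {q1,q6} and {q2,q4}.
Refine {q0,q3,q9,q10} on symbol L: members go to different blocks, giving {q0,q9} and {q3,q10}.
The partition is now stable with 5 blocks: {q1,q6} | {q0,q9} | {q7} | {q2,q4} | {q3,q10}.
q0 and q7 end up in different blocks, so they are distinguishable. For instance, the string 'ε' is accepted from only q7.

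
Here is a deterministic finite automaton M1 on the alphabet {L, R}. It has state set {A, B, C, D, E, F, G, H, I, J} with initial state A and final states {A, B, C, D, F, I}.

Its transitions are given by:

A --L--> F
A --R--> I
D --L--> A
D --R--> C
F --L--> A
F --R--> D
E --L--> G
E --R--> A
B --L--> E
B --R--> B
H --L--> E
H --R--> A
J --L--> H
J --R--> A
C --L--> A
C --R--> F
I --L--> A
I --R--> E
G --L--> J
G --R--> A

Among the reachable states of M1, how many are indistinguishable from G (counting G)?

4

First remove the unreachable states {B}; 9 states remain.
Start with accepting vs non-accepting: {A,C,D,F,I} | {E,G,H,J}.
Refine {A,C,D,F,I} on symbol R: members go to different blocks, giving {A,C,D,F} and {I}.
Refine {A,C,D,F} on symbol R: members go to different blocks, giving {C,D,F} and {A}.
Stable partition: {C,D,F} | {E,G,H,J} | {I} | {A} — 4 equivalence classes.
State G belongs to the block {E,G,H,J}, which has 4 states.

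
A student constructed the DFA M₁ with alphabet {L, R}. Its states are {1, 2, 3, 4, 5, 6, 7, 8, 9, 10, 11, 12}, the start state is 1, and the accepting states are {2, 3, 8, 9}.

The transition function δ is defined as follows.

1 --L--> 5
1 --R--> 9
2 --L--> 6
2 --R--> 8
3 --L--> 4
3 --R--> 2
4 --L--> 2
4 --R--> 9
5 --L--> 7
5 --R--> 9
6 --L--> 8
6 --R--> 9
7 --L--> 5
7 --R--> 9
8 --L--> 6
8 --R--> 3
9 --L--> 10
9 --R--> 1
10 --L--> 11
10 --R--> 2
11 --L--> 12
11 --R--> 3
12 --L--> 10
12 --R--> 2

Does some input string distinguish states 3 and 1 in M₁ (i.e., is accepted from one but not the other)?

All states are reachable from the start state.
Start with accepting vs non-accepting: {2,3,8,9} | {1,4,5,6,7,10,11,12}.
Refine {2,3,8,9} on symbol R: members go to different blocks, giving {2,3,8} and {9}.
Refine {1,4,5,6,7,10,11,12} on symbol L: members go to different blocks, giving {1,5,7,10,11,12} and {4,6}.
On input R, block {1,5,7,10,11,12} splits into {1,5,7} and {10,11,12}.
No further refinement is possible. Final partition (5 blocks): {2,3,8} | {1,5,7} | {9} | {4,6} | {10,11,12}.
3 and 1 end up in different blocks, so they are distinguishable. For instance, the string 'ε' is accepted from only 3.

Yes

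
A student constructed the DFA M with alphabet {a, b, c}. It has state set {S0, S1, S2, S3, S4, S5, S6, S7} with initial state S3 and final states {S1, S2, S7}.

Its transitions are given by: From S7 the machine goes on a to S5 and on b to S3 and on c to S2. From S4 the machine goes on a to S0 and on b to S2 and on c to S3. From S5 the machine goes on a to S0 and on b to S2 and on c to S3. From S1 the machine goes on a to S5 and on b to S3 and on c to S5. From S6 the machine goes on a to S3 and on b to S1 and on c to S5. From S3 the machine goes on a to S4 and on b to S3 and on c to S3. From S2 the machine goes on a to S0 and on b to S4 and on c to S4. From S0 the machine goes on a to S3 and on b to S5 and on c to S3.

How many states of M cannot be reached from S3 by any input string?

3

Starting at S3 and following transitions, the reachable set is {S0, S2, S3, S4, S5}. That leaves S1, S6, S7 unreachable — 3 in total.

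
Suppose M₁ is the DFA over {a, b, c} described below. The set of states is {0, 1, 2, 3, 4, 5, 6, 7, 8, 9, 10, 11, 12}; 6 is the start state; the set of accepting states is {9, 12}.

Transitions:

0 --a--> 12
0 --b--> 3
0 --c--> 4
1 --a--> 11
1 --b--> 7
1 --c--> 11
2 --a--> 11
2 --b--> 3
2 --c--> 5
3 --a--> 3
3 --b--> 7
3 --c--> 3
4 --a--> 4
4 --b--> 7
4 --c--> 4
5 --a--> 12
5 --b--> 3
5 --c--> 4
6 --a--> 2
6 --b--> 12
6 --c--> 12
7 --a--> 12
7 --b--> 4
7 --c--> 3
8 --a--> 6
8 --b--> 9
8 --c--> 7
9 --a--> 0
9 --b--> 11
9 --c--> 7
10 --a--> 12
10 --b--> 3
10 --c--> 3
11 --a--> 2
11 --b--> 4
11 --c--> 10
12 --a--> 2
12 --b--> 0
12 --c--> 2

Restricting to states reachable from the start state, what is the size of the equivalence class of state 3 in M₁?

States {1,8,9} cannot be reached from the start state, so discard them.
P0 = {12} | {0,2,3,4,5,6,7,10,11}.
Split {0,2,3,4,5,6,7,10,11} by δ(·,a) → {2,3,4,6,11} and {0,5,7,10}.
Split {2,3,4,6,11} by δ(·,b) → {2,11} and {3,4} and {6}.
Stable partition: {12} | {2,11} | {0,5,7,10} | {3,4} | {6} — 5 equivalence classes.
The equivalence class containing 3 is {3,4}, of size 2.

2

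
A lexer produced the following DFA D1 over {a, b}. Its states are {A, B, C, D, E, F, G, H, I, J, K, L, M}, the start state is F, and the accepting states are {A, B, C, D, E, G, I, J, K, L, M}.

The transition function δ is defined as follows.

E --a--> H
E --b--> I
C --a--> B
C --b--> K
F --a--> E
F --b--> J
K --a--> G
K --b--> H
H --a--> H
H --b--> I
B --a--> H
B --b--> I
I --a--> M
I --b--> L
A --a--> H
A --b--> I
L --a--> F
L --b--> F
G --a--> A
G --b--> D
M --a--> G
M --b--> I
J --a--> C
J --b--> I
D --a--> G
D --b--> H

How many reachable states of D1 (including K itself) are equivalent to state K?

All states are reachable from the start state.
Start with accepting vs non-accepting: {A,B,C,D,E,G,I,J,K,L,M} | {F,H}.
Refine {A,B,C,D,E,G,I,J,K,L,M} on symbol a: members go to different blocks, giving {C,D,G,I,J,K,M} and {A,B,E,L}.
On input a, block {C,D,G,I,J,K,M} splits into {D,I,J,K,M} and {C,G}.
On input a, block {D,I,J,K,M} splits into {D,J,K,M} and {I}.
Split {D,J,K,M} by δ(·,b) → {D,K} and {J,M}.
Refine {F,H} on symbol a: members go to different blocks, giving {F} and {H}.
On input a, block {A,B,E,L} splits into {A,B,E} and {L}.
Stable partition: {D,K} | {F} | {A,B,E} | {C,G} | {I} | {J,M} | {H} | {L} — 8 equivalence classes.
The equivalence class containing K is {D,K}, of size 2.

2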